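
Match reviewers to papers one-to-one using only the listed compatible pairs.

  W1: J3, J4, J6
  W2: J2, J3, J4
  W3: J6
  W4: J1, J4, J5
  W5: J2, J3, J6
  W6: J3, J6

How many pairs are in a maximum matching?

Unit-capacity flow: source→left, listed edges, right→sink; max matching = max flow.
Augmenting path W1→J3 (+1); matched 1.
Augmenting path W2→J2 (+1); matched 2.
Augmenting path W3→J6 (+1); matched 3.
Augmenting path W4→J1 (+1); matched 4.
Augmenting path W5→J2→W2→J4 (+1); matched 5.
No augmenting path remains; maximum matching = 5.
König certificate: {W4, J2, J3, J4, J6} is a vertex cover of size 5 (every listed pair touches it), so no matching can be larger.

5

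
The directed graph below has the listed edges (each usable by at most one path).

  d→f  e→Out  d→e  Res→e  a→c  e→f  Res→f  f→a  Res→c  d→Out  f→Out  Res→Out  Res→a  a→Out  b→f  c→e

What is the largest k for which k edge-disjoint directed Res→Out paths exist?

Assign every edge capacity 1; by Menger, the answer equals the max flow.
Path Res→Out (+1); total 1.
Path Res→a→Out (+1); total 2.
Path Res→e→Out (+1); total 3.
Path Res→f→Out (+1); total 4.
No residual Res→Out path; max flow = 4.
Certifying cut of size 4: {Res→Out, a→Out, e→Out, f→Out}.

4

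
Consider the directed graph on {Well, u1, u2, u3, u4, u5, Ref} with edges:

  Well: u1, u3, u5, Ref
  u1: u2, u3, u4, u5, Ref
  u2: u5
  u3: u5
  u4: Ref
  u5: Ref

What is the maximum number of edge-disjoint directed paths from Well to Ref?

Assign every edge capacity 1; by Menger, the answer equals the max flow.
Path Well→Ref (+1); total 1.
Path Well→u1→Ref (+1); total 2.
Path Well→u5→Ref (+1); total 3.
No residual Well→Ref path; max flow = 3.
Certifying cut of size 3: {Well→Ref, Well→u1, u5→Ref}.

3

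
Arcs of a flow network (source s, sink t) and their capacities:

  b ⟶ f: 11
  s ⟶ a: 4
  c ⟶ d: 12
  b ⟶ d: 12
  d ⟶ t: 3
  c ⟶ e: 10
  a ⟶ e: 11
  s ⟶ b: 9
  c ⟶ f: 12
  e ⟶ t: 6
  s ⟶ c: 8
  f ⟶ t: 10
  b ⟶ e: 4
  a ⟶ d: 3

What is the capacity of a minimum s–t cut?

Augment s→a→d→t: bottleneck 3, flow now 3.
Augment s→a→e→t: bottleneck 1, flow now 4.
Augment s→b→e→t: bottleneck 4, flow now 8.
Augment s→b→f→t: bottleneck 5, flow now 13.
Augment s→c→e→t: bottleneck 1, flow now 14.
Augment s→c→f→t: bottleneck 5, flow now 19.
No augmenting path remains; maximum flow = 19.
By max-flow min-cut, the minimum cut capacity equals the max flow.
In the residual graph, reachable from s: {s, a, b, c, d, e, f}.
Min-cut edges: d→t (3), e→t (6), f→t (10); capacity 3 + 6 + 10 = 19.

19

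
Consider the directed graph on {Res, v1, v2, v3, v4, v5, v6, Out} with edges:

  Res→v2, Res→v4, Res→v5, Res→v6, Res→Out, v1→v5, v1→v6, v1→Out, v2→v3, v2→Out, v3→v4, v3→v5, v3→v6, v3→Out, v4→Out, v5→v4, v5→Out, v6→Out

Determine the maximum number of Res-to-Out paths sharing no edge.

Assign every edge capacity 1; by Menger, the answer equals the max flow.
Path Res→Out (+1); total 1.
Path Res→v2→Out (+1); total 2.
Path Res→v4→Out (+1); total 3.
Path Res→v5→Out (+1); total 4.
Path Res→v6→Out (+1); total 5.
No residual Res→Out path; max flow = 5.
Certifying cut of size 5: {Res→Out, Res→v2, Res→v4, Res→v5, Res→v6}.

5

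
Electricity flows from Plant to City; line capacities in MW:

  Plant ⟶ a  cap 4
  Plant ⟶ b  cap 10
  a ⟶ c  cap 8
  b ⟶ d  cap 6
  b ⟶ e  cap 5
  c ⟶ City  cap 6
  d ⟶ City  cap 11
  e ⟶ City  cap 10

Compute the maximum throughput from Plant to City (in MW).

Augment Plant→a→c→City: bottleneck 4, flow now 4.
Augment Plant→b→d→City: bottleneck 6, flow now 10.
Augment Plant→b→e→City: bottleneck 4, flow now 14.
No augmenting path remains; maximum flow = 14.
In the residual graph, reachable from Plant: {Plant}.
Min-cut edges: Plant→a (4), Plant→b (10); capacity 4 + 10 = 14.
This cut is saturated, so no flow can exceed 14.

14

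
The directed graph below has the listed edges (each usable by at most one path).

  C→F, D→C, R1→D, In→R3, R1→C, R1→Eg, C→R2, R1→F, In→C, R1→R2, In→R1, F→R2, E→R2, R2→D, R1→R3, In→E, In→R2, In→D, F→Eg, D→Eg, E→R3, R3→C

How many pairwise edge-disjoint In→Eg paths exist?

Assign every edge capacity 1; by Menger, the answer equals the max flow.
Path In→R1→Eg (+1); total 1.
Path In→D→Eg (+1); total 2.
Path In→C→F→Eg (+1); total 3.
No residual In→Eg path; max flow = 3.
Certifying cut of size 3: {C→F, D→Eg, In→R1}.

3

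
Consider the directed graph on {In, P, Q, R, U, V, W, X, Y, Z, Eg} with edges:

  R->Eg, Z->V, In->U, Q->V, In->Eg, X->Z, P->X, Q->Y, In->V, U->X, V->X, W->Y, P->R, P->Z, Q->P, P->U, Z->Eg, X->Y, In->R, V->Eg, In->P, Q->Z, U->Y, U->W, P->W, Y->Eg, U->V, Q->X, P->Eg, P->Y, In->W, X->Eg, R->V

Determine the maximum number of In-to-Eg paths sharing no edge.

Assign every edge capacity 1; by Menger, the answer equals the max flow.
Path In→Eg (+1); total 1.
Path In→P→Eg (+1); total 2.
Path In→R→Eg (+1); total 3.
Path In→V→Eg (+1); total 4.
Path In→U→X→Eg (+1); total 5.
Path In→W→Y→Eg (+1); total 6.
No residual In→Eg path; max flow = 6.
Certifying cut of size 6: {In→Eg, In→P, In→R, In→U, In→V, In→W}.

6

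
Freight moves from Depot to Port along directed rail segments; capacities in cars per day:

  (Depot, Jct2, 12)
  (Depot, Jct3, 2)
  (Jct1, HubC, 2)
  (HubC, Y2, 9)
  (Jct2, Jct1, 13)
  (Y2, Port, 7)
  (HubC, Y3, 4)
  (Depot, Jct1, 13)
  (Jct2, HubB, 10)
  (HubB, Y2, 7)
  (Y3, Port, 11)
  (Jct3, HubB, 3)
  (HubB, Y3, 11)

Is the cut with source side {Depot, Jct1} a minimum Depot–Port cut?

Given cut capacity: 12 + 2 + 2 = 16.
Augment Depot→Jct2→HubB→Y3→Port: bottleneck 10, flow now 10.
Augment Depot→Jct1→HubC→Y3→Port: bottleneck 1, flow now 11.
Augment Depot→Jct1→HubC→Y2→Port: bottleneck 1, flow now 12.
Augment Depot→Jct3→HubB→Y2→Port: bottleneck 2, flow now 14.
No augmenting path remains; maximum flow = 14.
In the residual graph, reachable from Depot: {Depot, Jct2, Jct1}.
Min-cut edges: Depot→Jct3 (2), Jct2→HubB (10), Jct1→HubC (2); capacity 2 + 10 + 2 = 14.
Cut capacity 16 exceeds the max flow 14, so it is not minimum.

No — its capacity is 16, but the minimum cut has capacity 14.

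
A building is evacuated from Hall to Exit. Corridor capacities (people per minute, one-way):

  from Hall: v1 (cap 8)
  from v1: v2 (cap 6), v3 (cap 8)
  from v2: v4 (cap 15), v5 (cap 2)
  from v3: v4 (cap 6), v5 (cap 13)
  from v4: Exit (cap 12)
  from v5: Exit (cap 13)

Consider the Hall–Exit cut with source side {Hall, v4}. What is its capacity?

20

Edges leaving {Hall, v4}: Hall→v1 (8), v4→Exit (12).
Cut capacity = 8 + 12 = 20.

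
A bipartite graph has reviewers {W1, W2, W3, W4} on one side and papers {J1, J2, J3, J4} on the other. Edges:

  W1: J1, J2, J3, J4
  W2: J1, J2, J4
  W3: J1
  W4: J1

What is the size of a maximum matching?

Unit-capacity flow: source→left, listed edges, right→sink; max matching = max flow.
Augmenting path W1→J1 (+1); matched 1.
Augmenting path W2→J2 (+1); matched 2.
Augmenting path W3→J1→W1→J3 (+1); matched 3.
No augmenting path remains; maximum matching = 3.
König certificate: {W1, W2, J1} is a vertex cover of size 3 (every listed pair touches it), so no matching can be larger.

3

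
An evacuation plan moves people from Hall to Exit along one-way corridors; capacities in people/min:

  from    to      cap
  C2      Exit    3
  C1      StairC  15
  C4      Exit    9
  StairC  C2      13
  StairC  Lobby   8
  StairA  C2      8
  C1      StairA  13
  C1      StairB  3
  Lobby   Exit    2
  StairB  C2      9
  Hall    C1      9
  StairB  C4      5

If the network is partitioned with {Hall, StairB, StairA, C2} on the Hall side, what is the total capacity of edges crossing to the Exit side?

17

Edges leaving {Hall, StairB, StairA, C2}: Hall→C1 (9), StairB→C4 (5), C2→Exit (3).
Cut capacity = 9 + 5 + 3 = 17.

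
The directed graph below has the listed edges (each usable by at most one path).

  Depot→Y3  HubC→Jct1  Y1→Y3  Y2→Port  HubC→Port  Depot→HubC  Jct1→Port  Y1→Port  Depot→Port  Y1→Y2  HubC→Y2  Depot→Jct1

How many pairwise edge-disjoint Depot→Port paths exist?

3

Assign every edge capacity 1; by Menger, the answer equals the max flow.
Path Depot→Port (+1); total 1.
Path Depot→Jct1→Port (+1); total 2.
Path Depot→HubC→Port (+1); total 3.
No residual Depot→Port path; max flow = 3.
Certifying cut of size 3: {Depot→HubC, Depot→Jct1, Depot→Port}.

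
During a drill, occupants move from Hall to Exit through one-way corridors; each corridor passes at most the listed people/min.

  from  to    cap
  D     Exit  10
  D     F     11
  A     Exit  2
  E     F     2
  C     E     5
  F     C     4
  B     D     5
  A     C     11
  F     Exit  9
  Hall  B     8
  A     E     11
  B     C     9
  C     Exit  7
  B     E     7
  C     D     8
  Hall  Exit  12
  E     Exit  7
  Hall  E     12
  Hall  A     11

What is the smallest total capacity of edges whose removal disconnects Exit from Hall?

Augment Hall→Exit: bottleneck 12, flow now 12.
Augment Hall→A→Exit: bottleneck 2, flow now 14.
Augment Hall→E→Exit: bottleneck 7, flow now 21.
Augment Hall→A→C→Exit: bottleneck 7, flow now 28.
Augment Hall→B→D→Exit: bottleneck 5, flow now 33.
Augment Hall→E→F→Exit: bottleneck 2, flow now 35.
Augment Hall→A→C→D→Exit: bottleneck 2, flow now 37.
Augment Hall→B→C→D→Exit: bottleneck 3, flow now 40.
No augmenting path remains; maximum flow = 40.
By max-flow min-cut, the minimum cut capacity equals the max flow.
In the residual graph, reachable from Hall: {Hall, E}.
Min-cut edges: Hall→A (11), Hall→B (8), Hall→Exit (12), E→F (2), E→Exit (7); capacity 11 + 8 + 12 + 2 + 7 = 40.

40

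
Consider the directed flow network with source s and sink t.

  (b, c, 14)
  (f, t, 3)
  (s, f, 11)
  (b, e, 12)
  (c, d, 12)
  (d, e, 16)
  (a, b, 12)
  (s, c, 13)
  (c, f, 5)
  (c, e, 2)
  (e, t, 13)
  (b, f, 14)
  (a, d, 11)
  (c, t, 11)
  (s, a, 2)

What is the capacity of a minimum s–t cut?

18

Augment s→c→t: bottleneck 11, flow now 11.
Augment s→f→t: bottleneck 3, flow now 14.
Augment s→c→e→t: bottleneck 2, flow now 16.
Augment s→a→b→e→t: bottleneck 2, flow now 18.
No augmenting path remains; maximum flow = 18.
By max-flow min-cut, the minimum cut capacity equals the max flow.
In the residual graph, reachable from s: {s, f}.
Min-cut edges: s→a (2), s→c (13), f→t (3); capacity 2 + 13 + 3 = 18.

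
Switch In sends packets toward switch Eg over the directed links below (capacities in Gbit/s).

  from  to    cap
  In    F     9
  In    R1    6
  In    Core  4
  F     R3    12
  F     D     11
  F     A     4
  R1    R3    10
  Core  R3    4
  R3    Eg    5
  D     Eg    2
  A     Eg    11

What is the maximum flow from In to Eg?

11

Augment In→F→R3→Eg: bottleneck 5, flow now 5.
Augment In→F→D→Eg: bottleneck 2, flow now 7.
Augment In→F→A→Eg: bottleneck 2, flow now 9.
Augment In→R1→R3→F→A→Eg: bottleneck 2, flow now 11. (uses reverse residual edge)
No augmenting path remains; maximum flow = 11.
In the residual graph, reachable from In: {In, F, R1, Core, R3, D}.
Min-cut edges: F→A (4), R3→Eg (5), D→Eg (2); capacity 4 + 5 + 2 = 11.
This cut is saturated, so no flow can exceed 11.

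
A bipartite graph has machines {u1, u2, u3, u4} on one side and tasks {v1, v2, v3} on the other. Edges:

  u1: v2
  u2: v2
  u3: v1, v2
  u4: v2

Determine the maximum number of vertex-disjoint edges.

2

Unit-capacity flow: source→left, listed edges, right→sink; max matching = max flow.
Augmenting path u1→v2 (+1); matched 1.
Augmenting path u3→v1 (+1); matched 2.
No augmenting path remains; maximum matching = 2.
König certificate: {u3, v2} is a vertex cover of size 2 (every listed pair touches it), so no matching can be larger.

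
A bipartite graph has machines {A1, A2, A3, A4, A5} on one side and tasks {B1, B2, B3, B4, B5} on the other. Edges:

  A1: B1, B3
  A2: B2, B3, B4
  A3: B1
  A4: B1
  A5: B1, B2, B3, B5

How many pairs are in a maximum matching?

4

Unit-capacity flow: source→left, listed edges, right→sink; max matching = max flow.
Augmenting path A1→B1 (+1); matched 1.
Augmenting path A2→B2 (+1); matched 2.
Augmenting path A5→B3 (+1); matched 3.
Augmenting path A3→B1→A1→B3→A5→B5 (+1); matched 4.
No augmenting path remains; maximum matching = 4.
König certificate: {A1, A2, A5, B1} is a vertex cover of size 4 (every listed pair touches it), so no matching can be larger.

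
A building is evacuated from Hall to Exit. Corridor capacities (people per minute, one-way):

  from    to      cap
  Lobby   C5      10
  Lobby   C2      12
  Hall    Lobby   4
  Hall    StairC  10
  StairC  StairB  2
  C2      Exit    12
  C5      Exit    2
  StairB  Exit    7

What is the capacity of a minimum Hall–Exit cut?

Augment Hall→StairC→StairB→Exit: bottleneck 2, flow now 2.
Augment Hall→Lobby→C5→Exit: bottleneck 2, flow now 4.
Augment Hall→Lobby→C2→Exit: bottleneck 2, flow now 6.
No augmenting path remains; maximum flow = 6.
By max-flow min-cut, the minimum cut capacity equals the max flow.
In the residual graph, reachable from Hall: {Hall, StairC}.
Min-cut edges: Hall→Lobby (4), StairC→StairB (2); capacity 4 + 2 = 6.

6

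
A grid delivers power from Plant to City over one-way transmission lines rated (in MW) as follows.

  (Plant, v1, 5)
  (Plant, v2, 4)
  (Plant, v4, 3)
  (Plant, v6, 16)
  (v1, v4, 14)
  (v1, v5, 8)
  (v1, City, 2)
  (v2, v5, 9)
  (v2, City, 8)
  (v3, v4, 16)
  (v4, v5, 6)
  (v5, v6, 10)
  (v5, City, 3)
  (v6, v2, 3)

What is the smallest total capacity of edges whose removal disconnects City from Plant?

12

Augment Plant→v1→City: bottleneck 2, flow now 2.
Augment Plant→v2→City: bottleneck 4, flow now 6.
Augment Plant→v1→v5→City: bottleneck 3, flow now 9.
Augment Plant→v6→v2→City: bottleneck 3, flow now 12.
No augmenting path remains; maximum flow = 12.
By max-flow min-cut, the minimum cut capacity equals the max flow.
In the residual graph, reachable from Plant: {Plant, v1, v4, v5, v6}.
Min-cut edges: Plant→v2 (4), v1→City (2), v5→City (3), v6→v2 (3); capacity 4 + 2 + 3 + 3 = 12.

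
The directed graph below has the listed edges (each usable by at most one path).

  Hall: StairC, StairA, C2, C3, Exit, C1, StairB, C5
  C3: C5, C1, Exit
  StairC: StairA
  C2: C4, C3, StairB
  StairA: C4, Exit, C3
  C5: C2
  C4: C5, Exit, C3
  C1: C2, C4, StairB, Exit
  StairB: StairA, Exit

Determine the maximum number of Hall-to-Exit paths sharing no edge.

Assign every edge capacity 1; by Menger, the answer equals the max flow.
Path Hall→Exit (+1); total 1.
Path Hall→C1→Exit (+1); total 2.
Path Hall→C3→Exit (+1); total 3.
Path Hall→StairB→Exit (+1); total 4.
Path Hall→StairA→Exit (+1); total 5.
Path Hall→C2→C4→Exit (+1); total 6.
No residual Hall→Exit path; max flow = 6.
Certifying cut of size 6: {C1→Exit, C3→Exit, C4→Exit, Hall→Exit, StairA→Exit, StairB→Exit}.

6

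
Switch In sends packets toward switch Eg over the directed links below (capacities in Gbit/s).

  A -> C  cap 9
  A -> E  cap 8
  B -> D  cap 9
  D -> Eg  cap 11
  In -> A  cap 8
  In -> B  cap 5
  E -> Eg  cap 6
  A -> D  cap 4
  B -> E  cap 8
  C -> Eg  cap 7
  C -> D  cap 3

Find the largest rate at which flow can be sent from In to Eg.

13

Augment In→A→C→Eg: bottleneck 7, flow now 7.
Augment In→A→D→Eg: bottleneck 1, flow now 8.
Augment In→B→D→Eg: bottleneck 5, flow now 13.
No augmenting path remains; maximum flow = 13.
In the residual graph, reachable from In: {In}.
Min-cut edges: In→A (8), In→B (5); capacity 8 + 5 = 13.
This cut is saturated, so no flow can exceed 13.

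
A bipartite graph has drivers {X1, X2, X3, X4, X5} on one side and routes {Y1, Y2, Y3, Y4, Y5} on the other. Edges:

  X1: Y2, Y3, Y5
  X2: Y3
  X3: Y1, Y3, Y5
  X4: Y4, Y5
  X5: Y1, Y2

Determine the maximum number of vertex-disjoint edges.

5

Unit-capacity flow: source→left, listed edges, right→sink; max matching = max flow.
Augmenting path X1→Y2 (+1); matched 1.
Augmenting path X2→Y3 (+1); matched 2.
Augmenting path X3→Y1 (+1); matched 3.
Augmenting path X4→Y4 (+1); matched 4.
Augmenting path X5→Y1→X3→Y5 (+1); matched 5.
No augmenting path remains; maximum matching = 5.
König certificate: {X1, X2, X3, X4, X5} is a vertex cover of size 5 (every listed pair touches it), so no matching can be larger.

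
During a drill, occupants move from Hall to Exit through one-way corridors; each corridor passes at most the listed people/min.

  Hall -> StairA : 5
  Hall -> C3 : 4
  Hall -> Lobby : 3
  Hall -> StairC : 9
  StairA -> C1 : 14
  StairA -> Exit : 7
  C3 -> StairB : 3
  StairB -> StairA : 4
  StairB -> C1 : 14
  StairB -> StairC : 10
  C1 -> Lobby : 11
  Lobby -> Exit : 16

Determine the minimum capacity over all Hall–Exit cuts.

11

Augment Hall→StairA→Exit: bottleneck 5, flow now 5.
Augment Hall→Lobby→Exit: bottleneck 3, flow now 8.
Augment Hall→C3→StairB→StairA→Exit: bottleneck 2, flow now 10.
Augment Hall→C3→StairB→C1→Lobby→Exit: bottleneck 1, flow now 11.
No augmenting path remains; maximum flow = 11.
By max-flow min-cut, the minimum cut capacity equals the max flow.
In the residual graph, reachable from Hall: {Hall, C3, StairC}.
Min-cut edges: Hall→StairA (5), Hall→Lobby (3), C3→StairB (3); capacity 5 + 3 + 3 = 11.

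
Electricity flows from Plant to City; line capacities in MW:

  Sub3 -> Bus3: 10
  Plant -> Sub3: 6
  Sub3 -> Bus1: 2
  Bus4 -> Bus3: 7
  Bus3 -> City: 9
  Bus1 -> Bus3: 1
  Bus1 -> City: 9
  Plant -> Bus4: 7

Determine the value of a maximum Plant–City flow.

11

Augment Plant→Bus4→Bus3→City: bottleneck 7, flow now 7.
Augment Plant→Sub3→Bus1→City: bottleneck 2, flow now 9.
Augment Plant→Sub3→Bus3→City: bottleneck 2, flow now 11.
No augmenting path remains; maximum flow = 11.
In the residual graph, reachable from Plant: {Plant, Bus4, Sub3, Bus3}.
Min-cut edges: Sub3→Bus1 (2), Bus3→City (9); capacity 2 + 9 = 11.
This cut is saturated, so no flow can exceed 11.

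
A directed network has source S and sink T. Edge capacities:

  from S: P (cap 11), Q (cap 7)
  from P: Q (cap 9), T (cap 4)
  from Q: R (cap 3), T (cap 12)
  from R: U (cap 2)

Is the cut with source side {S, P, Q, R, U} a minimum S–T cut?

Given cut capacity: 4 + 12 = 16.
Augment S→P→T: bottleneck 4, flow now 4.
Augment S→Q→T: bottleneck 7, flow now 11.
Augment S→P→Q→T: bottleneck 5, flow now 16.
No augmenting path remains; maximum flow = 16.
Cut capacity 16 equals the max flow, so it is a minimum cut.

Yes — it is a minimum cut (capacity 16).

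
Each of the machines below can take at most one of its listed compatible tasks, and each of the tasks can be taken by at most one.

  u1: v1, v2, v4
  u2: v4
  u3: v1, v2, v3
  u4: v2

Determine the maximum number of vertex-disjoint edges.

4

Unit-capacity flow: source→left, listed edges, right→sink; max matching = max flow.
Augmenting path u1→v1 (+1); matched 1.
Augmenting path u2→v4 (+1); matched 2.
Augmenting path u3→v2 (+1); matched 3.
Augmenting path u4→v2→u3→v3 (+1); matched 4.
No augmenting path remains; maximum matching = 4.
König certificate: {u1, u2, u3, u4} is a vertex cover of size 4 (every listed pair touches it), so no matching can be larger.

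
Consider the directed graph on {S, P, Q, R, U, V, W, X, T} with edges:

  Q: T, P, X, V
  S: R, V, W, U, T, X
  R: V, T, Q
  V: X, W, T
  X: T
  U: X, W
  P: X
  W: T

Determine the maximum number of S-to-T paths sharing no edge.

Assign every edge capacity 1; by Menger, the answer equals the max flow.
Path S→T (+1); total 1.
Path S→R→T (+1); total 2.
Path S→V→T (+1); total 3.
Path S→W→T (+1); total 4.
Path S→X→T (+1); total 5.
No residual S→T path; max flow = 5.
Certifying cut of size 5: {S→R, S→T, S→V, W→T, X→T}.

5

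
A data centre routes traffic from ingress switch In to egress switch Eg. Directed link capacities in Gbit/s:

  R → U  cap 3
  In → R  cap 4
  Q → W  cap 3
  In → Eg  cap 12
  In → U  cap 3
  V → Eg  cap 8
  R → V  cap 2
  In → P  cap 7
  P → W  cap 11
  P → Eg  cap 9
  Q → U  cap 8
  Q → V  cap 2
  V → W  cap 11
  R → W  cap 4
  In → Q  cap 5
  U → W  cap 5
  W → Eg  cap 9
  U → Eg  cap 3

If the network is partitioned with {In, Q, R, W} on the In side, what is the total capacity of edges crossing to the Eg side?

Edges leaving {In, Q, R, W}: In→P (7), In→U (3), In→Eg (12), Q→U (8), Q→V (2), R→U (3), R→V (2), W→Eg (9).
Cut capacity = 7 + 3 + 12 + 8 + 2 + 3 + 2 + 9 = 46.

46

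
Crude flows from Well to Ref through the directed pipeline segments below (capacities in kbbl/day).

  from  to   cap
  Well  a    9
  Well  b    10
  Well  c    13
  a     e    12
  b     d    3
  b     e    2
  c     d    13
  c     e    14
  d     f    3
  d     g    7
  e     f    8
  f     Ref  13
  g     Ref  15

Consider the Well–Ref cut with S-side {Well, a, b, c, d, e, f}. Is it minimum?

No — its capacity is 20, but the minimum cut has capacity 18.

Given cut capacity: 7 + 13 = 20.
Augment Well→a→e→f→Ref: bottleneck 8, flow now 8.
Augment Well→b→d→f→Ref: bottleneck 3, flow now 11.
Augment Well→c→d→g→Ref: bottleneck 7, flow now 18.
No augmenting path remains; maximum flow = 18.
In the residual graph, reachable from Well: {Well, a, b, c, d, e}.
Min-cut edges: d→f (3), d→g (7), e→f (8); capacity 3 + 7 + 8 = 18.
Cut capacity 20 exceeds the max flow 18, so it is not minimum.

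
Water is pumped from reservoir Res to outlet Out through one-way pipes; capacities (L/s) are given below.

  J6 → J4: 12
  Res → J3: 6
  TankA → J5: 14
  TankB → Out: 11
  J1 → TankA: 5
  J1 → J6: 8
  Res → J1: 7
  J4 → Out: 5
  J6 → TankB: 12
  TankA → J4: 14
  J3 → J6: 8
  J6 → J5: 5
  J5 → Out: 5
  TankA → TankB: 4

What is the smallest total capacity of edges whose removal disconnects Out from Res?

13

Augment Res→J1→J6→J5→Out: bottleneck 5, flow now 5.
Augment Res→J1→J6→J4→Out: bottleneck 2, flow now 7.
Augment Res→J3→J6→J4→Out: bottleneck 3, flow now 10.
Augment Res→J3→J6→TankB→Out: bottleneck 3, flow now 13.
No augmenting path remains; maximum flow = 13.
By max-flow min-cut, the minimum cut capacity equals the max flow.
In the residual graph, reachable from Res: {Res}.
Min-cut edges: Res→J1 (7), Res→J3 (6); capacity 7 + 6 = 13.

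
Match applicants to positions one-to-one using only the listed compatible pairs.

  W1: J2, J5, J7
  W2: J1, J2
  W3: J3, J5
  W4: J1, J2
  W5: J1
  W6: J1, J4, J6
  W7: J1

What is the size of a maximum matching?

5

Unit-capacity flow: source→left, listed edges, right→sink; max matching = max flow.
Augmenting path W1→J2 (+1); matched 1.
Augmenting path W2→J1 (+1); matched 2.
Augmenting path W3→J3 (+1); matched 3.
Augmenting path W6→J4 (+1); matched 4.
Augmenting path W4→J2→W1→J5 (+1); matched 5.
No augmenting path remains; maximum matching = 5.
König certificate: {W1, W3, W6, J1, J2} is a vertex cover of size 5 (every listed pair touches it), so no matching can be larger.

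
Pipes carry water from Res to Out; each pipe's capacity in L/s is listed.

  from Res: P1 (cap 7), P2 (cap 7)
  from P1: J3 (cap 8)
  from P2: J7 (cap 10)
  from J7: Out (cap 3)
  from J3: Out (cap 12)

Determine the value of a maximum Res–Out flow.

Augment Res→P1→J3→Out: bottleneck 7, flow now 7.
Augment Res→P2→J7→Out: bottleneck 3, flow now 10.
No augmenting path remains; maximum flow = 10.
In the residual graph, reachable from Res: {Res, P2, J7}.
Min-cut edges: Res→P1 (7), J7→Out (3); capacity 7 + 3 = 10.
This cut is saturated, so no flow can exceed 10.

10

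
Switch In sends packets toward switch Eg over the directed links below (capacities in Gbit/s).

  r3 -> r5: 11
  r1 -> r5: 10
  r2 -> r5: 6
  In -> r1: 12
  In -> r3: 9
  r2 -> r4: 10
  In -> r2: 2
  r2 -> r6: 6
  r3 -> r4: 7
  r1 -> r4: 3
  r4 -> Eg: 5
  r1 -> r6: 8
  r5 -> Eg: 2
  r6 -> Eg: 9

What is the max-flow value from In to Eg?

Augment In→r1→r4→Eg: bottleneck 3, flow now 3.
Augment In→r1→r5→Eg: bottleneck 2, flow now 5.
Augment In→r1→r6→Eg: bottleneck 7, flow now 12.
Augment In→r2→r4→Eg: bottleneck 2, flow now 14.
Augment In→r3→r4→r1→r6→Eg: bottleneck 1, flow now 15. (uses reverse residual edge)
Augment In→r3→r4→r2→r6→Eg: bottleneck 1, flow now 16. (uses reverse residual edge)
No augmenting path remains; maximum flow = 16.
In the residual graph, reachable from In: {In, r1, r2, r3, r4, r5, r6}.
Min-cut edges: r4→Eg (5), r5→Eg (2), r6→Eg (9); capacity 5 + 2 + 9 = 16.
This cut is saturated, so no flow can exceed 16.

16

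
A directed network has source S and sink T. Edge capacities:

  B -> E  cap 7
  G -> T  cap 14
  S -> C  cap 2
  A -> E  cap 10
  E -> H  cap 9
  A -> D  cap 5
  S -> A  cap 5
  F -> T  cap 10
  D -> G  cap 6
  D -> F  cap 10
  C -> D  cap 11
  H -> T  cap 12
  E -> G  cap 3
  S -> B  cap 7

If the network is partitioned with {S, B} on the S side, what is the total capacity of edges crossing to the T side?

Edges leaving {S, B}: S→A (5), S→C (2), B→E (7).
Cut capacity = 5 + 2 + 7 = 14.

14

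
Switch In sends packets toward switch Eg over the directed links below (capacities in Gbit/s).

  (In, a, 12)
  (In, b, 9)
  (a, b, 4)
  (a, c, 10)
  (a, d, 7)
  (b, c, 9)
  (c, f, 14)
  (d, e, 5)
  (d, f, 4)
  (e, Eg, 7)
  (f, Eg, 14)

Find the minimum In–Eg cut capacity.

19

Augment In→a→c→f→Eg: bottleneck 10, flow now 10.
Augment In→a→d→e→Eg: bottleneck 2, flow now 12.
Augment In→b→c→f→Eg: bottleneck 4, flow now 16.
Augment In→b→c→a→d→e→Eg: bottleneck 3, flow now 19. (uses reverse residual edge)
No augmenting path remains; maximum flow = 19.
By max-flow min-cut, the minimum cut capacity equals the max flow.
In the residual graph, reachable from In: {In, a, b, c, d, f}.
Min-cut edges: d→e (5), f→Eg (14); capacity 5 + 14 = 19.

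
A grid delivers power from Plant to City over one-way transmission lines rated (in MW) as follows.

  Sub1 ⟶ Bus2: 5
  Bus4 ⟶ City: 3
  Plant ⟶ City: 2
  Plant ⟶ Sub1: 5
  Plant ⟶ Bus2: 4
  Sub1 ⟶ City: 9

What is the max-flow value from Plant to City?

7

Augment Plant→City: bottleneck 2, flow now 2.
Augment Plant→Sub1→City: bottleneck 5, flow now 7.
No augmenting path remains; maximum flow = 7.
In the residual graph, reachable from Plant: {Plant, Bus2}.
Min-cut edges: Plant→Sub1 (5), Plant→City (2); capacity 5 + 2 = 7.
This cut is saturated, so no flow can exceed 7.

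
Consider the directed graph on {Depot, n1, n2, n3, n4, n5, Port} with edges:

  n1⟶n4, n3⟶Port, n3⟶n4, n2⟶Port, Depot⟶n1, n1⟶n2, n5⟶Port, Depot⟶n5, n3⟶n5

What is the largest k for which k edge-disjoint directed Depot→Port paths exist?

Assign every edge capacity 1; by Menger, the answer equals the max flow.
Path Depot→n5→Port (+1); total 1.
Path Depot→n1→n2→Port (+1); total 2.
No residual Depot→Port path; max flow = 2.
Certifying cut of size 2: {Depot→n1, Depot→n5}.

2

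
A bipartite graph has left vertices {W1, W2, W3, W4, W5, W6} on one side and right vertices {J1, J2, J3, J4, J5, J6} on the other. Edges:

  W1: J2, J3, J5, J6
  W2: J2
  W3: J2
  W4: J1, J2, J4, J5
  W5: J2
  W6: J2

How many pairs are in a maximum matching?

Unit-capacity flow: source→left, listed edges, right→sink; max matching = max flow.
Augmenting path W1→J2 (+1); matched 1.
Augmenting path W4→J1 (+1); matched 2.
Augmenting path W2→J2→W1→J3 (+1); matched 3.
No augmenting path remains; maximum matching = 3.
König certificate: {W1, W4, J2} is a vertex cover of size 3 (every listed pair touches it), so no matching can be larger.

3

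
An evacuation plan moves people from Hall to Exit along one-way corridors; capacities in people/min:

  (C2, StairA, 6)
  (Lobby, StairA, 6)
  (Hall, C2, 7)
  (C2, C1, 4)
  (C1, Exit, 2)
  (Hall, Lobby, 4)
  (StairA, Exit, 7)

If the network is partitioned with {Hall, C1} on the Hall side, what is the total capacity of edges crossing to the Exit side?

13

Edges leaving {Hall, C1}: Hall→Lobby (4), Hall→C2 (7), C1→Exit (2).
Cut capacity = 4 + 7 + 2 = 13.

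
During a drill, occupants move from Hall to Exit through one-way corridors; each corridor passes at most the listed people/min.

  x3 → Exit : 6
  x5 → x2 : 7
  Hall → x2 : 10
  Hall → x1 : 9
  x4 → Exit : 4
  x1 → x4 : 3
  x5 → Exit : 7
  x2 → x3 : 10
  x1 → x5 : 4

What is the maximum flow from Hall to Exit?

13

Augment Hall→x1→x4→Exit: bottleneck 3, flow now 3.
Augment Hall→x1→x5→Exit: bottleneck 4, flow now 7.
Augment Hall→x2→x3→Exit: bottleneck 6, flow now 13.
No augmenting path remains; maximum flow = 13.
In the residual graph, reachable from Hall: {Hall, x1, x2, x3}.
Min-cut edges: x1→x4 (3), x1→x5 (4), x3→Exit (6); capacity 3 + 4 + 6 = 13.
This cut is saturated, so no flow can exceed 13.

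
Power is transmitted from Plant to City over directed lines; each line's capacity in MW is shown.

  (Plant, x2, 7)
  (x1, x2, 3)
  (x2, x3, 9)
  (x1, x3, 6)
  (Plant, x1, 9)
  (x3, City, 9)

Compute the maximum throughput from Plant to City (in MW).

9

Augment Plant→x1→x3→City: bottleneck 6, flow now 6.
Augment Plant→x2→x3→City: bottleneck 3, flow now 9.
No augmenting path remains; maximum flow = 9.
In the residual graph, reachable from Plant: {Plant, x1, x2, x3}.
Min-cut edges: x3→City (9); capacity 9 = 9.
This cut is saturated, so no flow can exceed 9.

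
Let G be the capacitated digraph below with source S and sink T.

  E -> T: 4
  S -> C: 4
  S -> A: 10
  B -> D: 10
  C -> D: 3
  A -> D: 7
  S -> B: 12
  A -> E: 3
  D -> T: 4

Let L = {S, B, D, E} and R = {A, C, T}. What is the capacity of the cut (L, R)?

Edges leaving {S, B, D, E}: S→A (10), S→C (4), D→T (4), E→T (4).
Cut capacity = 10 + 4 + 4 + 4 = 22.

22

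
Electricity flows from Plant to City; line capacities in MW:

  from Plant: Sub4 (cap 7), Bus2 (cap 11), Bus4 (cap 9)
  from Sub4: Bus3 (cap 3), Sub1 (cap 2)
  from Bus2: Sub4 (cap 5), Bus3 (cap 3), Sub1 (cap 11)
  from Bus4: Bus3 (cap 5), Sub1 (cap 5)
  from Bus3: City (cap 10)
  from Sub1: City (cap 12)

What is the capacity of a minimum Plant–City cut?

Augment Plant→Sub4→Bus3→City: bottleneck 3, flow now 3.
Augment Plant→Sub4→Sub1→City: bottleneck 2, flow now 5.
Augment Plant→Bus2→Bus3→City: bottleneck 3, flow now 8.
Augment Plant→Bus2→Sub1→City: bottleneck 8, flow now 16.
Augment Plant→Bus4→Bus3→City: bottleneck 4, flow now 20.
Augment Plant→Bus4→Sub1→City: bottleneck 2, flow now 22.
No augmenting path remains; maximum flow = 22.
By max-flow min-cut, the minimum cut capacity equals the max flow.
In the residual graph, reachable from Plant: {Plant, Sub4, Bus2, Bus4, Bus3, Sub1}.
Min-cut edges: Bus3→City (10), Sub1→City (12); capacity 10 + 12 = 22.

22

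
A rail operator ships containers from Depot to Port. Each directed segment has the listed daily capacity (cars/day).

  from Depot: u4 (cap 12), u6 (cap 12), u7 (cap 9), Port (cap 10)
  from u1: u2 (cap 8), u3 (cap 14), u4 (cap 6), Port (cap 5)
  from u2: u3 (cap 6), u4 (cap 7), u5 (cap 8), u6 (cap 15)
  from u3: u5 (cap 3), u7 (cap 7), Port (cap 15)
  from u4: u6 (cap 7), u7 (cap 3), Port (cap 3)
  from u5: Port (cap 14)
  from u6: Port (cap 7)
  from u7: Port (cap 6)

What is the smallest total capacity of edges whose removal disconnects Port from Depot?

26

Augment Depot→Port: bottleneck 10, flow now 10.
Augment Depot→u4→Port: bottleneck 3, flow now 13.
Augment Depot→u6→Port: bottleneck 7, flow now 20.
Augment Depot→u7→Port: bottleneck 6, flow now 26.
No augmenting path remains; maximum flow = 26.
By max-flow min-cut, the minimum cut capacity equals the max flow.
In the residual graph, reachable from Depot: {Depot, u4, u6, u7}.
Min-cut edges: Depot→Port (10), u4→Port (3), u6→Port (7), u7→Port (6); capacity 10 + 3 + 7 + 6 = 26.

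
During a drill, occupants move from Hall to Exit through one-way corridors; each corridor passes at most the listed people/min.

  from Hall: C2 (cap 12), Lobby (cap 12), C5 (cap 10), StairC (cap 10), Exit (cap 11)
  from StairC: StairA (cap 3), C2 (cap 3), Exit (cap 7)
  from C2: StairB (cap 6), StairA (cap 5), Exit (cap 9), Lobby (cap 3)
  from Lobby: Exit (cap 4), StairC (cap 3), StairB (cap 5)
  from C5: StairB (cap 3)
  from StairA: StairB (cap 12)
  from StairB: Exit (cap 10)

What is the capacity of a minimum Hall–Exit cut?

Augment Hall→Exit: bottleneck 11, flow now 11.
Augment Hall→StairC→Exit: bottleneck 7, flow now 18.
Augment Hall→C2→Exit: bottleneck 9, flow now 27.
Augment Hall→Lobby→Exit: bottleneck 4, flow now 31.
Augment Hall→C2→StairB→Exit: bottleneck 3, flow now 34.
Augment Hall→Lobby→StairB→Exit: bottleneck 5, flow now 39.
Augment Hall→C5→StairB→Exit: bottleneck 2, flow now 41.
No augmenting path remains; maximum flow = 41.
By max-flow min-cut, the minimum cut capacity equals the max flow.
In the residual graph, reachable from Hall: {Hall, StairC, C2, Lobby, C5, StairA, StairB}.
Min-cut edges: Hall→Exit (11), StairC→Exit (7), C2→Exit (9), Lobby→Exit (4), StairB→Exit (10); capacity 11 + 7 + 9 + 4 + 10 = 41.

41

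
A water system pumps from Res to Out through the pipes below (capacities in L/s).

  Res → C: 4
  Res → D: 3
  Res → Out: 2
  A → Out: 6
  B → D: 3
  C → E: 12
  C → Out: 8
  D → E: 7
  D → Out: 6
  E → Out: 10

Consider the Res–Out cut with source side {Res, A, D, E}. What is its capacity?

28

Edges leaving {Res, A, D, E}: Res→C (4), Res→Out (2), A→Out (6), D→Out (6), E→Out (10).
Cut capacity = 4 + 2 + 6 + 6 + 10 = 28.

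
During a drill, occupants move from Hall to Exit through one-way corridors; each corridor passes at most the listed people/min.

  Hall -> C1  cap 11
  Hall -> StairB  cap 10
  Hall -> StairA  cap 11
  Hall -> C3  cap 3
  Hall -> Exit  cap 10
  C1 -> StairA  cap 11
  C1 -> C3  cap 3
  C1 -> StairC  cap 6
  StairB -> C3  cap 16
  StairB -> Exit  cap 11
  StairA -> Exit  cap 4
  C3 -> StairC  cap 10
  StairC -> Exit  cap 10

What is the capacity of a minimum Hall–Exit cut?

Augment Hall→Exit: bottleneck 10, flow now 10.
Augment Hall→StairB→Exit: bottleneck 10, flow now 20.
Augment Hall→StairA→Exit: bottleneck 4, flow now 24.
Augment Hall→C1→StairC→Exit: bottleneck 6, flow now 30.
Augment Hall→C3→StairC→Exit: bottleneck 3, flow now 33.
Augment Hall→C1→C3→StairC→Exit: bottleneck 1, flow now 34.
No augmenting path remains; maximum flow = 34.
By max-flow min-cut, the minimum cut capacity equals the max flow.
In the residual graph, reachable from Hall: {Hall, C1, StairA, C3, StairC}.
Min-cut edges: Hall→StairB (10), Hall→Exit (10), StairA→Exit (4), StairC→Exit (10); capacity 10 + 10 + 4 + 10 = 34.

34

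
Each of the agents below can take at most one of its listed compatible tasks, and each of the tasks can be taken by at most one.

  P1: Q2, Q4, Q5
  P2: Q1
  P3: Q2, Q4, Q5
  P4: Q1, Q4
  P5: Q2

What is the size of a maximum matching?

4

Unit-capacity flow: source→left, listed edges, right→sink; max matching = max flow.
Augmenting path P1→Q2 (+1); matched 1.
Augmenting path P2→Q1 (+1); matched 2.
Augmenting path P3→Q4 (+1); matched 3.
Augmenting path P4→Q4→P3→Q5 (+1); matched 4.
No augmenting path remains; maximum matching = 4.
König certificate: {Q1, Q2, Q4, Q5} is a vertex cover of size 4 (every listed pair touches it), so no matching can be larger.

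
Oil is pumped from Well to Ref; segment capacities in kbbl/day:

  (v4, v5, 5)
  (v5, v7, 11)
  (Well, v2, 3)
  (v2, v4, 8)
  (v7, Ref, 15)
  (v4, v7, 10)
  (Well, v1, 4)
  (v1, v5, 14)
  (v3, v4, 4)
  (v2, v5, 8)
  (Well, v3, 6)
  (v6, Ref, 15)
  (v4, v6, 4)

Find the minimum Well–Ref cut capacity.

11

Augment Well→v1→v5→v7→Ref: bottleneck 4, flow now 4.
Augment Well→v2→v4→v6→Ref: bottleneck 3, flow now 7.
Augment Well→v3→v4→v6→Ref: bottleneck 1, flow now 8.
Augment Well→v3→v4→v7→Ref: bottleneck 3, flow now 11.
No augmenting path remains; maximum flow = 11.
By max-flow min-cut, the minimum cut capacity equals the max flow.
In the residual graph, reachable from Well: {Well, v3}.
Min-cut edges: Well→v1 (4), Well→v2 (3), v3→v4 (4); capacity 4 + 3 + 4 = 11.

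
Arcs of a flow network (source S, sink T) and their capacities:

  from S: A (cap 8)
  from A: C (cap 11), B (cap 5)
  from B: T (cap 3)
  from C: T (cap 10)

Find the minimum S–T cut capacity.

8

Augment S→A→B→T: bottleneck 3, flow now 3.
Augment S→A→C→T: bottleneck 5, flow now 8.
No augmenting path remains; maximum flow = 8.
By max-flow min-cut, the minimum cut capacity equals the max flow.
In the residual graph, reachable from S: {S}.
Min-cut edges: S→A (8); capacity 8 = 8.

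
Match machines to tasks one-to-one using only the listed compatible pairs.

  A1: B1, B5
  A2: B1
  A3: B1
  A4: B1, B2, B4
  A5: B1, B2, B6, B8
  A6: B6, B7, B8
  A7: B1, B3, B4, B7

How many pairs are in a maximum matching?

Unit-capacity flow: source→left, listed edges, right→sink; max matching = max flow.
Augmenting path A1→B1 (+1); matched 1.
Augmenting path A4→B2 (+1); matched 2.
Augmenting path A5→B6 (+1); matched 3.
Augmenting path A6→B7 (+1); matched 4.
Augmenting path A7→B3 (+1); matched 5.
Augmenting path A2→B1→A1→B5 (+1); matched 6.
No augmenting path remains; maximum matching = 6.
König certificate: {A1, A4, A5, A6, A7, B1} is a vertex cover of size 6 (every listed pair touches it), so no matching can be larger.

6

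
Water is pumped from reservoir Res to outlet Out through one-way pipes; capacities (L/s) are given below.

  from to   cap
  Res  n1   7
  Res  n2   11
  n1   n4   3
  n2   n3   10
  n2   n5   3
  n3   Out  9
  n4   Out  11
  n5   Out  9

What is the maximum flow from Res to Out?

Augment Res→n1→n4→Out: bottleneck 3, flow now 3.
Augment Res→n2→n3→Out: bottleneck 9, flow now 12.
Augment Res→n2→n5→Out: bottleneck 2, flow now 14.
No augmenting path remains; maximum flow = 14.
In the residual graph, reachable from Res: {Res, n1}.
Min-cut edges: Res→n2 (11), n1→n4 (3); capacity 11 + 3 = 14.
This cut is saturated, so no flow can exceed 14.

14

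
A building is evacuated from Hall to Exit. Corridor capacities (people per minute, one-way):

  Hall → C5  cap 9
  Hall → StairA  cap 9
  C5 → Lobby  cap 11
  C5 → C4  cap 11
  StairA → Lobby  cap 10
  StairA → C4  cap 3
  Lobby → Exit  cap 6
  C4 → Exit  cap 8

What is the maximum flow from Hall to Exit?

14

Augment Hall→C5→Lobby→Exit: bottleneck 6, flow now 6.
Augment Hall→C5→C4→Exit: bottleneck 3, flow now 9.
Augment Hall→StairA→C4→Exit: bottleneck 3, flow now 12.
Augment Hall→StairA→Lobby→C5→C4→Exit: bottleneck 2, flow now 14. (uses reverse residual edge)
No augmenting path remains; maximum flow = 14.
In the residual graph, reachable from Hall: {Hall, C5, StairA, Lobby, C4}.
Min-cut edges: Lobby→Exit (6), C4→Exit (8); capacity 6 + 8 = 14.
This cut is saturated, so no flow can exceed 14.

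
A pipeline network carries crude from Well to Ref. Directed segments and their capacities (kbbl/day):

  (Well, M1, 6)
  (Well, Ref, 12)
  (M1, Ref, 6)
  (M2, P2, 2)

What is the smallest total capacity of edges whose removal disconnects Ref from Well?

Augment Well→Ref: bottleneck 12, flow now 12.
Augment Well→M1→Ref: bottleneck 6, flow now 18.
No augmenting path remains; maximum flow = 18.
By max-flow min-cut, the minimum cut capacity equals the max flow.
In the residual graph, reachable from Well: {Well}.
Min-cut edges: Well→M1 (6), Well→Ref (12); capacity 6 + 12 = 18.

18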